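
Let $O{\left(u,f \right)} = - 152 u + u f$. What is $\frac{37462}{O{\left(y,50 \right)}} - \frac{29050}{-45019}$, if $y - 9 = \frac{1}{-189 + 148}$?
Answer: $- \frac{34028076049}{844916592} \approx -40.274$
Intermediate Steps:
$y = \frac{368}{41}$ ($y = 9 + \frac{1}{-189 + 148} = 9 + \frac{1}{-41} = 9 - \frac{1}{41} = \frac{368}{41} \approx 8.9756$)
$O{\left(u,f \right)} = - 152 u + f u$
$\frac{37462}{O{\left(y,50 \right)}} - \frac{29050}{-45019} = \frac{37462}{\frac{368}{41} \left(-152 + 50\right)} - \frac{29050}{-45019} = \frac{37462}{\frac{368}{41} \left(-102\right)} - - \frac{29050}{45019} = \frac{37462}{- \frac{37536}{41}} + \frac{29050}{45019} = 37462 \left(- \frac{41}{37536}\right) + \frac{29050}{45019} = - \frac{767971}{18768} + \frac{29050}{45019} = - \frac{34028076049}{844916592}$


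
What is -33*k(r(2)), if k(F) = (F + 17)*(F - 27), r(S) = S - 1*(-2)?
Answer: 15939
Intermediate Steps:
r(S) = 2 + S (r(S) = S + 2 = 2 + S)
k(F) = (-27 + F)*(17 + F) (k(F) = (17 + F)*(-27 + F) = (-27 + F)*(17 + F))
-33*k(r(2)) = -33*(-459 + (2 + 2)² - 10*(2 + 2)) = -33*(-459 + 4² - 10*4) = -33*(-459 + 16 - 40) = -33*(-483) = 15939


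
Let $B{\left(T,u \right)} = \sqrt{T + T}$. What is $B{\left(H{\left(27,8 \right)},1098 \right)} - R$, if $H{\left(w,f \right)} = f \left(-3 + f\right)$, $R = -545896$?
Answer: $545896 + 4 \sqrt{5} \approx 5.4591 \cdot 10^{5}$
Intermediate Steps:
$B{\left(T,u \right)} = \sqrt{2} \sqrt{T}$ ($B{\left(T,u \right)} = \sqrt{2 T} = \sqrt{2} \sqrt{T}$)
$B{\left(H{\left(27,8 \right)},1098 \right)} - R = \sqrt{2} \sqrt{8 \left(-3 + 8\right)} - -545896 = \sqrt{2} \sqrt{8 \cdot 5} + 545896 = \sqrt{2} \sqrt{40} + 545896 = \sqrt{2} \cdot 2 \sqrt{10} + 545896 = 4 \sqrt{5} + 545896 = 545896 + 4 \sqrt{5}$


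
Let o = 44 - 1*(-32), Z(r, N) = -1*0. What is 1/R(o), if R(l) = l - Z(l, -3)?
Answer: 1/76 ≈ 0.013158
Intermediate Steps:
Z(r, N) = 0
o = 76 (o = 44 + 32 = 76)
R(l) = l (R(l) = l - 1*0 = l + 0 = l)
1/R(o) = 1/76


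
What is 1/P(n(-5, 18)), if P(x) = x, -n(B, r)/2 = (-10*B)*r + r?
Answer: -1/1836 ≈ -0.00054466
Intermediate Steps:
n(B, r) = -2*r + 20*B*r (n(B, r) = -2*((-10*B)*r + r) = -2*(-10*B*r + r) = -2*(r - 10*B*r) = -2*r + 20*B*r)
1/P(n(-5, 18)) = 1/(2*18*(-1 + 10*(-5))) = 1/(2*18*(-1 - 50)) = 1/(2*18*(-51)) = 1/(-1836) = -1/1836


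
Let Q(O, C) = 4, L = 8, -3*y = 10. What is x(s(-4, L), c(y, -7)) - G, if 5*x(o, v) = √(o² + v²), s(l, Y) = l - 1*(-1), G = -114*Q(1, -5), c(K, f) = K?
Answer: 456 + √181/15 ≈ 456.90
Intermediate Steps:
y = -10/3 (y = -⅓*10 = -10/3 ≈ -3.3333)
G = -456 (G = -114*4 = -456)
s(l, Y) = 1 + l (s(l, Y) = l + 1 = 1 + l)
x(o, v) = √(o² + v²)/5
x(s(-4, L), c(y, -7)) - G = √((1 - 4)² + (-10/3)²)/5 - 1*(-456) = √((-3)² + 100/9)/5 + 456 = √(9 + 100/9)/5 + 456 = √(181/9)/5 + 456 = (√181/3)/5 + 456 = √181/15 + 456 = 456 + √181/15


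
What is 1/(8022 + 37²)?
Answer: 1/9391 ≈ 0.00010648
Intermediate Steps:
1/(8022 + 37²) = 1/(8022 + 1369) = 1/9391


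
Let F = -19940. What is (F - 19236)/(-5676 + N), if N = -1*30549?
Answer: 39176/36225 ≈ 1.0815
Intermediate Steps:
N = -30549
(F - 19236)/(-5676 + N) = (-19940 - 19236)/(-5676 - 30549) = -39176/(-36225) = -39176*(-1/36225) = 39176/36225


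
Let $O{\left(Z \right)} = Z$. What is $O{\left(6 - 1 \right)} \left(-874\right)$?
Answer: $-4370$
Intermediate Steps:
$O{\left(6 - 1 \right)} \left(-874\right) = \left(6 - 1\right) \left(-874\right) = 5 \left(-874\right) = -4370$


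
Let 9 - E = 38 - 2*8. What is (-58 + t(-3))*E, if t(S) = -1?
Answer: 767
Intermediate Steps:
E = -13 (E = 9 - (38 - 2*8) = 9 - (38 - 1*16) = 9 - (38 - 16) = 9 - 1*22 = 9 - 22 = -13)
(-58 + t(-3))*E = (-58 - 1)*(-13) = -59*(-13) = 767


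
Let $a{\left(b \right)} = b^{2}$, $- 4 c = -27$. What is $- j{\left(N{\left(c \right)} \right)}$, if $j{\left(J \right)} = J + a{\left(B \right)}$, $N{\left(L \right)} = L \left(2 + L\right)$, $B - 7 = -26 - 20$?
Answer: $- \frac{25281}{16} \approx -1580.1$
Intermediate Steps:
$c = \frac{27}{4}$ ($c = \left(- \frac{1}{4}\right) \left(-27\right) = \frac{27}{4} \approx 6.75$)
$B = -39$ ($B = 7 - 46 = -39$)
$j{\left(J \right)} = 1521 + J$ ($j{\left(J \right)} = J + \left(-39\right)^{2} = J + 1521 = 1521 + J$)
$- j{\left(N{\left(c \right)} \right)} = - (1521 + \frac{27 \left(2 + \frac{27}{4}\right)}{4}) = - (1521 + \frac{27}{4} \cdot \frac{35}{4}) = - (1521 + \frac{945}{16}) = \left(-1\right) \frac{25281}{16} = - \frac{25281}{16}$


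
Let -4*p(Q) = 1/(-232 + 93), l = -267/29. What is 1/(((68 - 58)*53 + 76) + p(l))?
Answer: 556/336937 ≈ 0.0016502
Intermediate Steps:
l = -267/29 (l = -267*1/29 = -267/29 ≈ -9.2069)
p(Q) = 1/556 (p(Q) = -1/(4*(-232 + 93)) = -¼/(-139) = -¼*(-1/139) = 1/556)
1/(((68 - 58)*53 + 76) + p(l)) = 1/(((68 - 58)*53 + 76) + 1/556) = 1/((10*53 + 76) + 1/556) = 1/((530 + 76) + 1/556) = 1/(606 + 1/556) = 1/(336937/556) = 556/336937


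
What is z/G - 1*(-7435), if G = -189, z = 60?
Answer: 468385/63 ≈ 7434.7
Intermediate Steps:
z/G - 1*(-7435) = 60/(-189) - 1*(-7435) = -1/189*60 + 7435 = -20/63 + 7435 = 468385/63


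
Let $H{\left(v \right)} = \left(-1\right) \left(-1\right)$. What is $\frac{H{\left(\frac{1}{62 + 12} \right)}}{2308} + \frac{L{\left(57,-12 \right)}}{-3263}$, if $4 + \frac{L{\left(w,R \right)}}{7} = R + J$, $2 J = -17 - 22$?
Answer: $\frac{576801}{7531004} \approx 0.07659$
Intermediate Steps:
$J = - \frac{39}{2}$ ($J = \frac{-17 - 22}{2} = \frac{1}{2} \left(-39\right) = - \frac{39}{2} \approx -19.5$)
$H{\left(v \right)} = 1$
$L{\left(w,R \right)} = - \frac{329}{2} + 7 R$ ($L{\left(w,R \right)} = -28 + 7 \left(R - \frac{39}{2}\right) = -28 + 7 \left(- \frac{39}{2} + R\right) = -28 + \left(- \frac{273}{2} + 7 R\right) = - \frac{329}{2} + 7 R$)
$\frac{H{\left(\frac{1}{62 + 12} \right)}}{2308} + \frac{L{\left(57,-12 \right)}}{-3263} = 1 \cdot \frac{1}{2308} + \frac{- \frac{329}{2} + 7 \left(-12\right)}{-3263} = 1 \cdot \frac{1}{2308} + \left(- \frac{329}{2} - 84\right) \left(- \frac{1}{3263}\right) = \frac{1}{2308} - - \frac{497}{6526} = \frac{1}{2308} + \frac{497}{6526} = \frac{576801}{7531004}$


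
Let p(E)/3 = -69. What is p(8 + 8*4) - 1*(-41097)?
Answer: 40890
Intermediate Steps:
p(E) = -207 (p(E) = 3*(-69) = -207)
p(8 + 8*4) - 1*(-41097) = -207 - 1*(-41097) = -207 + 41097 = 40890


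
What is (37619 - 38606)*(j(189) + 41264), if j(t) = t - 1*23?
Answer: -40891410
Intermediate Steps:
j(t) = -23 + t (j(t) = t - 23 = -23 + t)
(37619 - 38606)*(j(189) + 41264) = (37619 - 38606)*((-23 + 189) + 41264) = -987*(166 + 41264) = -987*41430 = -40891410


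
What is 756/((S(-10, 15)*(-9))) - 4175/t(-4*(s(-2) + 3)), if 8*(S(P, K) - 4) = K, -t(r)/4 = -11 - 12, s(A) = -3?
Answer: -258049/4324 ≈ -59.678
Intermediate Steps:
t(r) = 92 (t(r) = -4*(-11 - 12) = -4*(-23) = 92)
S(P, K) = 4 + K/8
756/((S(-10, 15)*(-9))) - 4175/t(-4*(s(-2) + 3)) = 756/(((4 + (1/8)*15)*(-9))) - 4175/92 = 756/(((4 + 15/8)*(-9))) - 4175*1/92 = 756/(((47/8)*(-9))) - 4175/92 = 756/(-423/8) - 4175/92 = 756*(-8/423) - 4175/92 = -672/47 - 4175/92 = -258049/4324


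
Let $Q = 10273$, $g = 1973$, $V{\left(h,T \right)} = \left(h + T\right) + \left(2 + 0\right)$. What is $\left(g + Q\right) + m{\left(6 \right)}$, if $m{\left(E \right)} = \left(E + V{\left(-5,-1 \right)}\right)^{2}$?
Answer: $12250$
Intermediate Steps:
$V{\left(h,T \right)} = 2 + T + h$ ($V{\left(h,T \right)} = \left(T + h\right) + 2 = 2 + T + h$)
$m{\left(E \right)} = \left(-4 + E\right)^{2}$ ($m{\left(E \right)} = \left(E - 4\right)^{2} = \left(-4 + E\right)^{2}$)
$\left(g + Q\right) + m{\left(6 \right)} = \left(1973 + 10273\right) + \left(-4 + 6\right)^{2} = 12246 + 2^{2} = 12246 + 4 = 12250$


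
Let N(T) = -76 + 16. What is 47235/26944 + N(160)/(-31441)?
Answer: 1486732275/847146304 ≈ 1.7550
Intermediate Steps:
N(T) = -60
47235/26944 + N(160)/(-31441) = 47235/26944 - 60/(-31441) = 47235*(1/26944) - 60*(-1/31441) = 47235/26944 + 60/31441 = 1486732275/847146304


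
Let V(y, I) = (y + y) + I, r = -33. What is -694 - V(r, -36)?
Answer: -592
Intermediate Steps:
V(y, I) = I + 2*y (V(y, I) = 2*y + I = I + 2*y)
-694 - V(r, -36) = -694 - (-36 + 2*(-33)) = -694 - (-36 - 66) = -694 - 1*(-102) = -694 + 102 = -592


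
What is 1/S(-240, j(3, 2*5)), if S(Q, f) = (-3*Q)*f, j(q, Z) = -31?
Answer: -1/22320 ≈ -4.4803e-5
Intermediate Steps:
S(Q, f) = -3*Q*f
1/S(-240, j(3, 2*5)) = 1/(-3*(-240)*(-31)) = 1/(-22320) = -1/22320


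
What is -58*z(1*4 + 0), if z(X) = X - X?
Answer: 0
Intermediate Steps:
z(X) = 0
-58*z(1*4 + 0) = -58*0 = 0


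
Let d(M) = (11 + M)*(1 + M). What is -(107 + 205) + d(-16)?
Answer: -237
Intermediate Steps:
d(M) = (1 + M)*(11 + M)
-(107 + 205) + d(-16) = -(107 + 205) + (11 + (-16)² + 12*(-16)) = -1*312 + (11 + 256 - 192) = -312 + 75 = -237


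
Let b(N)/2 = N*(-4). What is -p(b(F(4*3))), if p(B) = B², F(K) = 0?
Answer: 0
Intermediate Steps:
b(N) = -8*N (b(N) = 2*(N*(-4)) = 2*(-4*N) = -8*N)
-p(b(F(4*3))) = -(-8*0)² = -1*0² = -1*0 = 0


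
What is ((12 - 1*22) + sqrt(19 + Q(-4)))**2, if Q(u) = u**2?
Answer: (10 - sqrt(35))**2 ≈ 16.678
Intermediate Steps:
((12 - 1*22) + sqrt(19 + Q(-4)))**2 = ((12 - 1*22) + sqrt(19 + (-4)**2))**2 = ((12 - 22) + sqrt(19 + 16))**2 = (-10 + sqrt(35))**2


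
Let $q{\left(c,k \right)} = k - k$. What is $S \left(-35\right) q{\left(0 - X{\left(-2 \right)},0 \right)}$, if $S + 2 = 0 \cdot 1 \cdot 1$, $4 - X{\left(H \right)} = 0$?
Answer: $0$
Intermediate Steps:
$X{\left(H \right)} = 4$ ($X{\left(H \right)} = 4 - 0 = 4 + 0 = 4$)
$S = -2$ ($S = -2 + 0 \cdot 1 \cdot 1 = -2 + 0 \cdot 1 = -2 + 0 = -2$)
$q{\left(c,k \right)} = 0$
$S \left(-35\right) q{\left(0 - X{\left(-2 \right)},0 \right)} = \left(-2\right) \left(-35\right) 0 = 70 \cdot 0 = 0$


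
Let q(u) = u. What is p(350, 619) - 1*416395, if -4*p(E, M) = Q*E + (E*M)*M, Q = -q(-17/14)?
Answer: -135772355/4 ≈ -3.3943e+7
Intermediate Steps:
Q = 17/14 (Q = -(-17)/14 = -1*(-17/14) = 17/14 ≈ 1.2143)
p(E, M) = -17*E/56 - E*M²/4 (p(E, M) = -(17*E/14 + (E*M)*M)/4 = -(17*E/14 + E*M²)/4 = -17*E/56 - E*M²/4)
p(350, 619) - 1*416395 = -1/56*350*(17 + 14*619²) - 1*416395 = -1/56*350*(17 + 14*383161) - 416395 = -1/56*350*(17 + 5364254) - 416395 = -1/56*350*5364271 - 416395 = -134106775/4 - 416395 = -135772355/4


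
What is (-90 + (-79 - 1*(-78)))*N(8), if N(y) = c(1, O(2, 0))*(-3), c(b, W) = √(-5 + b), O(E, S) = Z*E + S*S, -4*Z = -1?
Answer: 546*I ≈ 546.0*I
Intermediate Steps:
Z = ¼ (Z = -¼*(-1) = ¼ ≈ 0.25000)
O(E, S) = S² + E/4 (O(E, S) = E/4 + S*S = E/4 + S² = S² + E/4)
N(y) = -6*I (N(y) = √(-5 + 1)*(-3) = √(-4)*(-3) = (2*I)*(-3) = -6*I)
(-90 + (-79 - 1*(-78)))*N(8) = (-90 + (-79 - 1*(-78)))*(-6*I) = (-90 + (-79 + 78))*(-6*I) = (-90 - 1)*(-6*I) = -(-546)*I = 546*I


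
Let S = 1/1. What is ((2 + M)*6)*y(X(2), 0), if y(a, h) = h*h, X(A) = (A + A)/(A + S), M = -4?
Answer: 0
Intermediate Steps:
S = 1
X(A) = 2*A/(1 + A) (X(A) = (A + A)/(A + 1) = (2*A)/(1 + A) = 2*A/(1 + A))
y(a, h) = h²
((2 + M)*6)*y(X(2), 0) = ((2 - 4)*6)*0² = -2*6*0 = -12*0 = 0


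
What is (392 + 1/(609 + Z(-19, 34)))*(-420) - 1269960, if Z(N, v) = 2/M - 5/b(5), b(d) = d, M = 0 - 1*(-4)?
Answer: -1745909040/1217 ≈ -1.4346e+6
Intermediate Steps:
M = 4 (M = 0 + 4 = 4)
Z(N, v) = -½ (Z(N, v) = 2/4 - 5/5 = 2*(¼) - 5*⅕ = ½ - 1 = -½)
(392 + 1/(609 + Z(-19, 34)))*(-420) - 1269960 = (392 + 1/(609 - ½))*(-420) - 1269960 = (392 + 1/(1217/2))*(-420) - 1269960 = (392 + 2/1217)*(-420) - 1269960 = (477066/1217)*(-420) - 1269960 = -200367720/1217 - 1269960 = -1745909040/1217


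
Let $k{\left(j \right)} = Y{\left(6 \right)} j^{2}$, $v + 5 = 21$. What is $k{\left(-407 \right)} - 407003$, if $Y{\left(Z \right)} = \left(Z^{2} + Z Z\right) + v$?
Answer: $14170109$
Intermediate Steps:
$v = 16$ ($v = -5 + 21 = 16$)
$Y{\left(Z \right)} = 16 + 2 Z^{2}$ ($Y{\left(Z \right)} = \left(Z^{2} + Z Z\right) + 16 = \left(Z^{2} + Z^{2}\right) + 16 = 2 Z^{2} + 16 = 16 + 2 Z^{2}$)
$k{\left(j \right)} = 88 j^{2}$ ($k{\left(j \right)} = \left(16 + 2 \cdot 6^{2}\right) j^{2} = \left(16 + 2 \cdot 36\right) j^{2} = \left(16 + 72\right) j^{2} = 88 j^{2}$)
$k{\left(-407 \right)} - 407003 = 88 \left(-407\right)^{2} - 407003 = 88 \cdot 165649 - 407003 = 14577112 - 407003 = 14170109$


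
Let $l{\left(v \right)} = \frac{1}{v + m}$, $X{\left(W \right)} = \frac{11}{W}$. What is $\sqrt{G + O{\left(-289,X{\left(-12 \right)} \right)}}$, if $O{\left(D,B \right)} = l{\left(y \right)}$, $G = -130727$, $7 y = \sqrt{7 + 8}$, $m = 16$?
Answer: $\frac{\sqrt{-14641417 - 130727 \sqrt{15}}}{\sqrt{112 + \sqrt{15}}} \approx 361.56 i$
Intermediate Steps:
$y = \frac{\sqrt{15}}{7}$ ($y = \frac{\sqrt{7 + 8}}{7} = \frac{\sqrt{15}}{7} \approx 0.55328$)
$l{\left(v \right)} = \frac{1}{16 + v}$ ($l{\left(v \right)} = \frac{1}{v + 16} = \frac{1}{16 + v}$)
$O{\left(D,B \right)} = \frac{1}{16 + \frac{\sqrt{15}}{7}}$
$\sqrt{G + O{\left(-289,X{\left(-12 \right)} \right)}} = \sqrt{-130727 + \left(\frac{784}{12529} - \frac{7 \sqrt{15}}{12529}\right)} = \sqrt{- \frac{1637877799}{12529} - \frac{7 \sqrt{15}}{12529}}$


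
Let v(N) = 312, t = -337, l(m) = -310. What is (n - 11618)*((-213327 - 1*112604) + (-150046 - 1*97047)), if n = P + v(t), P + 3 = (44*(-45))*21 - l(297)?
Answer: 30129028896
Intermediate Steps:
P = -41273 (P = -3 + ((44*(-45))*21 - 1*(-310)) = -3 + (-1980*21 + 310) = -3 + (-41580 + 310) = -3 - 41270 = -41273)
n = -40961 (n = -41273 + 312 = -40961)
(n - 11618)*((-213327 - 1*112604) + (-150046 - 1*97047)) = (-40961 - 11618)*((-213327 - 1*112604) + (-150046 - 1*97047)) = -52579*((-213327 - 112604) + (-150046 - 97047)) = -52579*(-325931 - 247093) = -52579*(-573024) = 30129028896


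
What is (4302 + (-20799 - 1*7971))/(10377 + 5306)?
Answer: -24468/15683 ≈ -1.5602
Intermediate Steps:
(4302 + (-20799 - 1*7971))/(10377 + 5306) = (4302 + (-20799 - 7971))/15683 = (4302 - 28770)*(1/15683) = -24468*1/15683 = -24468/15683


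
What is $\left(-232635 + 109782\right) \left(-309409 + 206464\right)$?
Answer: $12647102085$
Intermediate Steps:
$\left(-232635 + 109782\right) \left(-309409 + 206464\right) = \left(-122853\right) \left(-102945\right) = 12647102085$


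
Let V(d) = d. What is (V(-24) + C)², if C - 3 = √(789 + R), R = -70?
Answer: (21 - √719)² ≈ 33.805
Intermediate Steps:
C = 3 + √719 (C = 3 + √(789 - 70) = 3 + √719 ≈ 29.814)
(V(-24) + C)² = (-24 + (3 + √719))² = (-21 + √719)²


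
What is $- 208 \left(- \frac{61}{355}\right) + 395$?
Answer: $\frac{152913}{355} \approx 430.74$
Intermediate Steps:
$- 208 \left(- \frac{61}{355}\right) + 395 = - 208 \left(\left(-61\right) \frac{1}{355}\right) + 395 = \left(-208\right) \left(- \frac{61}{355}\right) + 395 = \frac{12688}{355} + 395 = \frac{152913}{355}$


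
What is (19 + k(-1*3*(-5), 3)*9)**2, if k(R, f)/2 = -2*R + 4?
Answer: 201601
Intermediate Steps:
k(R, f) = 8 - 4*R (k(R, f) = 2*(-2*R + 4) = 2*(4 - 2*R) = 8 - 4*R)
(19 + k(-1*3*(-5), 3)*9)**2 = (19 + (8 - 4*(-1*3)*(-5))*9)**2 = (19 + (8 - (-12)*(-5))*9)**2 = (19 + (8 - 4*15)*9)**2 = (19 + (8 - 60)*9)**2 = (19 - 52*9)**2 = (19 - 468)**2 = (-449)**2 = 201601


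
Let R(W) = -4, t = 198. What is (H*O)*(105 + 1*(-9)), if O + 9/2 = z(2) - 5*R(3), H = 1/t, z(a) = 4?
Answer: 104/11 ≈ 9.4545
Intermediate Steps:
H = 1/198 ≈ 0.0050505
O = 39/2 (O = -9/2 + (4 - 5*(-4)) = -9/2 + (4 + 20) = -9/2 + 24 = 39/2 ≈ 19.500)
(H*O)*(105 + 1*(-9)) = ((1/198)*(39/2))*(105 + 1*(-9)) = 13*(105 - 9)/132 = (13/132)*96 = 104/11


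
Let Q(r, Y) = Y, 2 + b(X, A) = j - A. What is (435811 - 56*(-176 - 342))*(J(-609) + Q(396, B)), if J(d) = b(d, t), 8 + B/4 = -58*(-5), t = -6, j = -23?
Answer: 515484271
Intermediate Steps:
b(X, A) = -25 - A (b(X, A) = -2 + (-23 - A) = -25 - A)
B = 1128 (B = -32 + 4*(-58*(-5)) = -32 + 4*290 = -32 + 1160 = 1128)
J(d) = -19 (J(d) = -25 - 1*(-6) = -25 + 6 = -19)
(435811 - 56*(-176 - 342))*(J(-609) + Q(396, B)) = (435811 - 56*(-176 - 342))*(-19 + 1128) = (435811 - 56*(-518))*1109 = (435811 + 29008)*1109 = 464819*1109 = 515484271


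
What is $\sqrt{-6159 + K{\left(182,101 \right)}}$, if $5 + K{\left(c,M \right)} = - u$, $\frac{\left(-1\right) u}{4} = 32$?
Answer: $2 i \sqrt{1509} \approx 77.692 i$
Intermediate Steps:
$u = -128$ ($u = \left(-4\right) 32 = -128$)
$K{\left(c,M \right)} = 123$ ($K{\left(c,M \right)} = -5 - -128 = -5 + 128 = 123$)
$\sqrt{-6159 + K{\left(182,101 \right)}} = \sqrt{-6159 + 123} = \sqrt{-6036} = 2 i \sqrt{1509}$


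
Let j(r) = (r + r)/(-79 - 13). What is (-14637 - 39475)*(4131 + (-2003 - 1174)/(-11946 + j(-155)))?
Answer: -122810237702496/549361 ≈ -2.2355e+8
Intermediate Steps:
j(r) = -r/46 (j(r) = (2*r)/(-92) = (2*r)*(-1/92) = -r/46)
(-14637 - 39475)*(4131 + (-2003 - 1174)/(-11946 + j(-155))) = (-14637 - 39475)*(4131 + (-2003 - 1174)/(-11946 - 1/46*(-155))) = -54112*(4131 - 3177/(-11946 + 155/46)) = -54112*(4131 - 3177/(-549361/46)) = -54112*(4131 - 3177*(-46/549361)) = -54112*(4131 + 146142/549361) = -54112*2269556433/549361 = -122810237702496/549361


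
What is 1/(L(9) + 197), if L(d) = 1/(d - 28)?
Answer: 19/3742 ≈ 0.0050775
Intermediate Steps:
L(d) = 1/(-28 + d)
1/(L(9) + 197) = 1/(1/(-28 + 9) + 197) = 1/(1/(-19) + 197) = 1/(-1/19 + 197) = 1/(3742/19) = 19/3742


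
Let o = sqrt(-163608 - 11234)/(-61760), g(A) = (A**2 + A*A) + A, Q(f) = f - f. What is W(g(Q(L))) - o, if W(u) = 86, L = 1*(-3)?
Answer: 86 + I*sqrt(174842)/61760 ≈ 86.0 + 0.0067704*I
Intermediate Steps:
L = -3
Q(f) = 0
g(A) = A + 2*A**2 (g(A) = (A**2 + A**2) + A = 2*A**2 + A = A + 2*A**2)
o = -I*sqrt(174842)/61760 (o = sqrt(-174842)*(-1/61760) = (I*sqrt(174842))*(-1/61760) = -I*sqrt(174842)/61760 ≈ -0.0067704*I)
W(g(Q(L))) - o = 86 - (-1)*I*sqrt(174842)/61760 = 86 + I*sqrt(174842)/61760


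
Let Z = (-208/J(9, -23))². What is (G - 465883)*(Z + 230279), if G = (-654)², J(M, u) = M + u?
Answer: -431076685329/49 ≈ -8.7975e+9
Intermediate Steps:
Z = 10816/49 (Z = (-208/(9 - 23))² = (-208/(-14))² = (-208*(-1/14))² = (104/7)² = 10816/49 ≈ 220.73)
G = 427716
(G - 465883)*(Z + 230279) = (427716 - 465883)*(10816/49 + 230279) = -38167*11294487/49 = -431076685329/49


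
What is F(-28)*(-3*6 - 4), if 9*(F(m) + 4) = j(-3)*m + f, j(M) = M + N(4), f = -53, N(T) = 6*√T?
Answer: 7502/9 ≈ 833.56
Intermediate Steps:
j(M) = 12 + M (j(M) = M + 6*√4 = M + 6*2 = M + 12 = 12 + M)
F(m) = -89/9 + m (F(m) = -4 + ((12 - 3)*m - 53)/9 = -4 + (9*m - 53)/9 = -4 + (-53 + 9*m)/9 = -4 + (-53/9 + m) = -89/9 + m)
F(-28)*(-3*6 - 4) = (-89/9 - 28)*(-3*6 - 4) = -341*(-18 - 4)/9 = -341/9*(-22) = 7502/9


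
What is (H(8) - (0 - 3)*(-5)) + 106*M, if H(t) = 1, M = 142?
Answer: 15038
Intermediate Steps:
(H(8) - (0 - 3)*(-5)) + 106*M = (1 - (0 - 3)*(-5)) + 106*142 = (1 - (-3)*(-5)) + 15052 = (1 - 1*15) + 15052 = (1 - 15) + 15052 = -14 + 15052 = 15038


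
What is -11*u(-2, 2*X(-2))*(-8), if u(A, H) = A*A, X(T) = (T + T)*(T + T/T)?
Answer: 352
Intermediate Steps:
X(T) = 2*T*(1 + T) (X(T) = (2*T)*(T + 1) = (2*T)*(1 + T) = 2*T*(1 + T))
u(A, H) = A²
-11*u(-2, 2*X(-2))*(-8) = -11*(-2)²*(-8) = -11*4*(-8) = -44*(-8) = 352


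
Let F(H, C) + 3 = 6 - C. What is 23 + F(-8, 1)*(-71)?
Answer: -119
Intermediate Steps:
F(H, C) = 3 - C (F(H, C) = -3 + (6 - C) = 3 - C)
23 + F(-8, 1)*(-71) = 23 + (3 - 1*1)*(-71) = 23 + (3 - 1)*(-71) = 23 + 2*(-71) = 23 - 142 = -119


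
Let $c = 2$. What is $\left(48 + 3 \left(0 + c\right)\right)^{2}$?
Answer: $2916$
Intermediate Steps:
$\left(48 + 3 \left(0 + c\right)\right)^{2} = \left(48 + 3 \left(0 + 2\right)\right)^{2} = \left(48 + 3 \cdot 2\right)^{2} = \left(48 + 6\right)^{2} = 54^{2} = 2916$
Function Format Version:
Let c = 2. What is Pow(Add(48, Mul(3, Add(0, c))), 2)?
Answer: 2916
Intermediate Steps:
Pow(Add(48, Mul(3, Add(0, c))), 2) = Pow(Add(48, Mul(3, Add(0, 2))), 2) = Pow(Add(48, Mul(3, 2)), 2) = Pow(Add(48, 6), 2) = Pow(54, 2) = 2916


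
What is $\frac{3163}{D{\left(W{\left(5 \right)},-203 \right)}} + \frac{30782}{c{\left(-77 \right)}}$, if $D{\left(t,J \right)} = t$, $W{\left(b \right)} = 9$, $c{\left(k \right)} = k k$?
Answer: $\frac{19030465}{53361} \approx 356.64$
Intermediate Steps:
$c{\left(k \right)} = k^{2}$
$\frac{3163}{D{\left(W{\left(5 \right)},-203 \right)}} + \frac{30782}{c{\left(-77 \right)}} = \frac{3163}{9} + \frac{30782}{\left(-77\right)^{2}} = 3163 \cdot \frac{1}{9} + \frac{30782}{5929} = \frac{3163}{9} + 30782 \cdot \frac{1}{5929} = \frac{3163}{9} + \frac{30782}{5929} = \frac{19030465}{53361}$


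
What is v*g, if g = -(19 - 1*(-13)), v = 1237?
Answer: -39584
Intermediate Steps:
g = -32 (g = -(19 + 13) = -1*32 = -32)
v*g = 1237*(-32) = -39584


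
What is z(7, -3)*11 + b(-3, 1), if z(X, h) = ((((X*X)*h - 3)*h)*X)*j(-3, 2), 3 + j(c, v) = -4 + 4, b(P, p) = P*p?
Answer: -103953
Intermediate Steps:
j(c, v) = -3 (j(c, v) = -3 + (-4 + 4) = -3 + 0 = -3)
z(X, h) = -3*X*h*(-3 + h*X²) (z(X, h) = ((((X*X)*h - 3)*h)*X)*(-3) = (((X²*h - 3)*h)*X)*(-3) = (((h*X² - 3)*h)*X)*(-3) = (((-3 + h*X²)*h)*X)*(-3) = ((h*(-3 + h*X²))*X)*(-3) = (X*h*(-3 + h*X²))*(-3) = -3*X*h*(-3 + h*X²))
z(7, -3)*11 + b(-3, 1) = (3*7*(-3)*(3 - 1*(-3)*7²))*11 - 3*1 = (3*7*(-3)*(3 - 1*(-3)*49))*11 - 3 = (3*7*(-3)*(3 + 147))*11 - 3 = (3*7*(-3)*150)*11 - 3 = -9450*11 - 3 = -103950 - 3 = -103953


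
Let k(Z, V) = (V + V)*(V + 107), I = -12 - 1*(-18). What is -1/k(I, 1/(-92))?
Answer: 4232/9843 ≈ 0.42995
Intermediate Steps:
I = 6 (I = -12 + 18 = 6)
k(Z, V) = 2*V*(107 + V) (k(Z, V) = (2*V)*(107 + V) = 2*V*(107 + V))
-1/k(I, 1/(-92)) = -1/(2*(107 + 1/(-92))/(-92)) = -1/(2*(-1/92)*(107 - 1/92)) = -1/(2*(-1/92)*(9843/92)) = -1/(-9843/4232) = -1*(-4232/9843) = 4232/9843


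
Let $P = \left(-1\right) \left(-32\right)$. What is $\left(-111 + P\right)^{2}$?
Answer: $6241$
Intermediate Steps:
$P = 32$
$\left(-111 + P\right)^{2} = \left(-111 + 32\right)^{2} = \left(-79\right)^{2} = 6241$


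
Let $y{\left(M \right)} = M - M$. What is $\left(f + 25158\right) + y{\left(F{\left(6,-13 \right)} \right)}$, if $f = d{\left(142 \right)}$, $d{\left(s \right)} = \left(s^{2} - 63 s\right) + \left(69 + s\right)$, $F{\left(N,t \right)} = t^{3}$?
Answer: $36587$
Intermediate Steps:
$y{\left(M \right)} = 0$
$d{\left(s \right)} = 69 + s^{2} - 62 s$
$f = 11429$ ($f = 69 + 142^{2} - 8804 = 69 + 20164 - 8804 = 11429$)
$\left(f + 25158\right) + y{\left(F{\left(6,-13 \right)} \right)} = \left(11429 + 25158\right) + 0 = 36587 + 0 = 36587$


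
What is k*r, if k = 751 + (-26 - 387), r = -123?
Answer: -41574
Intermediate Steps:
k = 338 (k = 751 - 413 = 338)
k*r = 338*(-123) = -41574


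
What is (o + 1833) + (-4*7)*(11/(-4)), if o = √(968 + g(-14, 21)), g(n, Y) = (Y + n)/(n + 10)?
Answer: 1910 + √3865/2 ≈ 1941.1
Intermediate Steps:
g(n, Y) = (Y + n)/(10 + n)
o = √3865/2 (o = √(968 + (21 - 14)/(10 - 14)) = √(968 + 7/(-4)) = √(968 - ¼*7) = √(968 - 7/4) = √(3865/4) = √3865/2 ≈ 31.085)
(o + 1833) + (-4*7)*(11/(-4)) = (√3865/2 + 1833) + (-4*7)*(11/(-4)) = (1833 + √3865/2) - 308*(-1)/4 = (1833 + √3865/2) - 28*(-11/4) = (1833 + √3865/2) + 77 = 1910 + √3865/2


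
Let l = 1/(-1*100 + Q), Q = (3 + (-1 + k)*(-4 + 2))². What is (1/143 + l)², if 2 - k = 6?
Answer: 44944/97357689 ≈ 0.00046164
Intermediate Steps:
k = -4 (k = 2 - 1*6 = 2 - 6 = -4)
Q = 169 (Q = (3 + (-1 - 4)*(-4 + 2))² = (3 - 5*(-2))² = (3 + 10)² = 13² = 169)
l = 1/69 (l = 1/(-1*100 + 169) = 1/(-100 + 169) = 1/69 ≈ 0.014493)
(1/143 + l)² = (1/143 + 1/69)² = (212/9867)² = 44944/97357689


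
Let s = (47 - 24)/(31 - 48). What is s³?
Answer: -12167/4913 ≈ -2.4765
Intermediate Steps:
s = -23/17 (s = 23/(-17) = 23*(-1/17) = -23/17 ≈ -1.3529)
s³ = (-23/17)³ = -12167/4913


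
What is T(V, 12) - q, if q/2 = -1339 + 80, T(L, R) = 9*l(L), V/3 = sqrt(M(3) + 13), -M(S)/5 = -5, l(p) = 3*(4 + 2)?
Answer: 2680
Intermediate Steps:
l(p) = 18 (l(p) = 3*6 = 18)
M(S) = 25 (M(S) = -5*(-5) = 25)
V = 3*sqrt(38) (V = 3*sqrt(25 + 13) = 3*sqrt(38) ≈ 18.493)
T(L, R) = 162 (T(L, R) = 9*18 = 162)
q = -2518 (q = 2*(-1339 + 80) = 2*(-1259) = -2518)
T(V, 12) - q = 162 - 1*(-2518) = 162 + 2518 = 2680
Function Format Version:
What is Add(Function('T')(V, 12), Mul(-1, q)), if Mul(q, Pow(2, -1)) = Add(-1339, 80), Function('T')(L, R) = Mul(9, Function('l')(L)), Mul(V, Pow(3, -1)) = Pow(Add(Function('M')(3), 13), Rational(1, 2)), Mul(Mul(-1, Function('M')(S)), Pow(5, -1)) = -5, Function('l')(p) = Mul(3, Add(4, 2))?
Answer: 2680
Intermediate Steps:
Function('l')(p) = 18 (Function('l')(p) = Mul(3, 6) = 18)
Function('M')(S) = 25 (Function('M')(S) = Mul(-5, -5) = 25)
V = Mul(3, Pow(38, Rational(1, 2))) (V = Mul(3, Pow(Add(25, 13), Rational(1, 2))) = Mul(3, Pow(38, Rational(1, 2))) ≈ 18.493)
Function('T')(L, R) = 162 (Function('T')(L, R) = Mul(9, 18) = 162)
q = -2518 (q = Mul(2, Add(-1339, 80)) = Mul(2, -1259) = -2518)
Add(Function('T')(V, 12), Mul(-1, q)) = Add(162, Mul(-1, -2518)) = Add(162, 2518) = 2680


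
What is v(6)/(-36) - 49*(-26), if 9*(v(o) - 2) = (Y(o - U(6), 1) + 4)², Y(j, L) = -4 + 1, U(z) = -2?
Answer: 412757/324 ≈ 1273.9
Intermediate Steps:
Y(j, L) = -3
v(o) = 19/9 (v(o) = 2 + (-3 + 4)²/9 = 2 + (⅑)*1² = 2 + (⅑)*1 = 2 + ⅑ = 19/9)
v(6)/(-36) - 49*(-26) = (19/9)/(-36) - 49*(-26) = (19/9)*(-1/36) + 1274 = -19/324 + 1274 = 412757/324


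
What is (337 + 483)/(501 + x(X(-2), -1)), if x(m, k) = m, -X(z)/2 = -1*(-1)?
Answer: 820/499 ≈ 1.6433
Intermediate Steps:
X(z) = -2 (X(z) = -(-2)*(-1) = -2*1 = -2)
(337 + 483)/(501 + x(X(-2), -1)) = (337 + 483)/(501 - 2) = 820/499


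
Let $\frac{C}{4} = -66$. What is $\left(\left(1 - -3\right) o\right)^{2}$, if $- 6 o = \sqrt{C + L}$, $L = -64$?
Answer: $- \frac{1312}{9} \approx -145.78$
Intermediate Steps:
$C = -264$ ($C = 4 \left(-66\right) = -264$)
$o = - \frac{i \sqrt{82}}{3}$ ($o = - \frac{\sqrt{-264 - 64}}{6} = - \frac{\sqrt{-328}}{6} = - \frac{2 i \sqrt{82}}{6} = - \frac{i \sqrt{82}}{3} \approx - 3.0185 i$)
$\left(\left(1 - -3\right) o\right)^{2} = \left(\left(1 - -3\right) \left(- \frac{i \sqrt{82}}{3}\right)\right)^{2} = \left(\left(1 + 3\right) \left(- \frac{i \sqrt{82}}{3}\right)\right)^{2} = \left(4 \left(- \frac{i \sqrt{82}}{3}\right)\right)^{2} = \left(- \frac{4 i \sqrt{82}}{3}\right)^{2} = - \frac{1312}{9}$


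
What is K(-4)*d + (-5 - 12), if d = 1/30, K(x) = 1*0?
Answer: -17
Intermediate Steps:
K(x) = 0
d = 1/30 ≈ 0.033333
K(-4)*d + (-5 - 12) = 0*(1/30) + (-5 - 12) = 0 - 17 = -17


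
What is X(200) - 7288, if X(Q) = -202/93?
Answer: -677986/93 ≈ -7290.2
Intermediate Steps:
X(Q) = -202/93 (X(Q) = -202*1/93 = -202/93)
X(200) - 7288 = -202/93 - 7288 = -677986/93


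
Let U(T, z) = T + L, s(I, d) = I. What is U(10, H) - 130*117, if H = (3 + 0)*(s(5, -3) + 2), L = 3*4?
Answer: -15188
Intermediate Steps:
L = 12
H = 21 (H = (3 + 0)*(5 + 2) = 3*7 = 21)
U(T, z) = 12 + T (U(T, z) = T + 12 = 12 + T)
U(10, H) - 130*117 = (12 + 10) - 130*117 = 22 - 15210 = -15188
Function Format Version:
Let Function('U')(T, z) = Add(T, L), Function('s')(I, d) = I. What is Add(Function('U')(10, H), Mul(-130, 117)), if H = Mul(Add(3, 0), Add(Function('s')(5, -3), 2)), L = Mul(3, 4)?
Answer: -15188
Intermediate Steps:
L = 12
H = 21 (H = Mul(Add(3, 0), Add(5, 2)) = Mul(3, 7) = 21)
Function('U')(T, z) = Add(12, T) (Function('U')(T, z) = Add(T, 12) = Add(12, T))
Add(Function('U')(10, H), Mul(-130, 117)) = Add(Add(12, 10), Mul(-130, 117)) = Add(22, -15210) = -15188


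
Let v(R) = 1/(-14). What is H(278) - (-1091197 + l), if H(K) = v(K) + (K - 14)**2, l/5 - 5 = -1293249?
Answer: 106779581/14 ≈ 7.6271e+6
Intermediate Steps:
l = -6466220 (l = 25 + 5*(-1293249) = 25 - 6466245 = -6466220)
v(R) = -1/14
H(K) = -1/14 + (-14 + K)**2 (H(K) = -1/14 + (K - 14)**2 = -1/14 + (-14 + K)**2)
H(278) - (-1091197 + l) = (-1/14 + (-14 + 278)**2) - (-1091197 - 6466220) = (-1/14 + 264**2) - 1*(-7557417) = (-1/14 + 69696) + 7557417 = 975743/14 + 7557417 = 106779581/14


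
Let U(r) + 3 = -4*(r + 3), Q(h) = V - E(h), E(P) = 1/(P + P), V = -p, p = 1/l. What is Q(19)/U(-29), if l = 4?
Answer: -21/7676 ≈ -0.0027358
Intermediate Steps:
p = ¼ (p = 1/4 = ¼ ≈ 0.25000)
V = -¼ (V = -1*¼ = -¼ ≈ -0.25000)
E(P) = 1/(2*P)
Q(h) = -¼ - 1/(2*h)
U(r) = -15 - 4*r (U(r) = -3 - 4*(r + 3) = -3 - 4*(3 + r) = -3 + (-12 - 4*r) = -15 - 4*r)
Q(19)/U(-29) = ((¼)*(-2 - 1*19)/19)/(-15 - 4*(-29)) = ((¼)*(1/19)*(-2 - 19))/(-15 + 116) = ((¼)*(1/19)*(-21))/101 = -21/76*1/101 = -21/7676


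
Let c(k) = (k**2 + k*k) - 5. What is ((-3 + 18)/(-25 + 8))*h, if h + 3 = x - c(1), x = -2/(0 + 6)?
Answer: 5/17 ≈ 0.29412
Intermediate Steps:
c(k) = -5 + 2*k**2 (c(k) = (k**2 + k**2) - 5 = 2*k**2 - 5 = -5 + 2*k**2)
x = -1/3 (x = -2/6 = (1/6)*(-2) = -1/3 ≈ -0.33333)
h = -1/3 (h = -3 + (-1/3 - (-5 + 2*1**2)) = -3 + (-1/3 - (-5 + 2*1)) = -3 + (-1/3 - (-5 + 2)) = -3 + (-1/3 - 1*(-3)) = -3 + (-1/3 + 3) = -3 + 8/3 = -1/3 ≈ -0.33333)
((-3 + 18)/(-25 + 8))*h = ((-3 + 18)/(-25 + 8))*(-1/3) = (15/(-17))*(-1/3) = (15*(-1/17))*(-1/3) = -15/17*(-1/3) = 5/17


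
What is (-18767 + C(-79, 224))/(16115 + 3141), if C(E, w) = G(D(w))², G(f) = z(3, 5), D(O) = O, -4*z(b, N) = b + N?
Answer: -647/664 ≈ -0.97440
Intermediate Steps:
z(b, N) = -N/4 - b/4 (z(b, N) = -(b + N)/4 = -(N + b)/4 = -N/4 - b/4)
G(f) = -2 (G(f) = -¼*5 - ¼*3 = -5/4 - ¾ = -2)
C(E, w) = 4 (C(E, w) = (-2)² = 4)
(-18767 + C(-79, 224))/(16115 + 3141) = (-18767 + 4)/(16115 + 3141) = -18763/19256 = -18763*1/19256 = -647/664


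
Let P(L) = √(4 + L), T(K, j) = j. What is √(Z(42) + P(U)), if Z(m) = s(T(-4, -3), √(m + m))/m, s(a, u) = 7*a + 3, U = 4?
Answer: √(-21 + 98*√2)/7 ≈ 1.5491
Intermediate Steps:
s(a, u) = 3 + 7*a
Z(m) = -18/m (Z(m) = (3 + 7*(-3))/m = (3 - 21)/m = -18/m)
√(Z(42) + P(U)) = √(-18/42 + √(4 + 4)) = √(-18*1/42 + √8) = √(-3/7 + 2*√2)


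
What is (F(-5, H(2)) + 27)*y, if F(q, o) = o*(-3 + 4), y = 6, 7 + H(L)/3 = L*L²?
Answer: 180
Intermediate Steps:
H(L) = -21 + 3*L³ (H(L) = -21 + 3*(L*L²) = -21 + 3*L³)
F(q, o) = o (F(q, o) = o*1 = o)
(F(-5, H(2)) + 27)*y = ((-21 + 3*2³) + 27)*6 = ((-21 + 3*8) + 27)*6 = ((-21 + 24) + 27)*6 = (3 + 27)*6 = 30*6 = 180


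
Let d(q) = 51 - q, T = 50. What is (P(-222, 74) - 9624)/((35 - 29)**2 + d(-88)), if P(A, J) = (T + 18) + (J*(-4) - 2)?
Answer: -9854/175 ≈ -56.309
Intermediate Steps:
P(A, J) = 66 - 4*J (P(A, J) = (50 + 18) + (J*(-4) - 2) = 68 + (-4*J - 2) = 68 + (-2 - 4*J) = 66 - 4*J)
(P(-222, 74) - 9624)/((35 - 29)**2 + d(-88)) = ((66 - 4*74) - 9624)/((35 - 29)**2 + (51 - 1*(-88))) = ((66 - 296) - 9624)/(6**2 + (51 + 88)) = (-230 - 9624)/(36 + 139) = -9854/175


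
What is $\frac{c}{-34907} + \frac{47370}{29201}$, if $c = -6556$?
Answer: $\frac{1844986346}{1019319307} \approx 1.81$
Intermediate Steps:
$\frac{c}{-34907} + \frac{47370}{29201} = - \frac{6556}{-34907} + \frac{47370}{29201} = \left(-6556\right) \left(- \frac{1}{34907}\right) + 47370 \cdot \frac{1}{29201} = \frac{6556}{34907} + \frac{47370}{29201} = \frac{1844986346}{1019319307}$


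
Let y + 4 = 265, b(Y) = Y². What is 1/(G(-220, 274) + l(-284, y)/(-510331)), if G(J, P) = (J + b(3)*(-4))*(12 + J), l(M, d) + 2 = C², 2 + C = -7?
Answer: 510331/27174105009 ≈ 1.8780e-5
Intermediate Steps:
C = -9 (C = -2 - 7 = -9)
y = 261 (y = -4 + 265 = 261)
l(M, d) = 79 (l(M, d) = -2 + (-9)² = -2 + 81 = 79)
G(J, P) = (-36 + J)*(12 + J) (G(J, P) = (J + 3²*(-4))*(12 + J) = (J + 9*(-4))*(12 + J) = (J - 36)*(12 + J) = (-36 + J)*(12 + J))
1/(G(-220, 274) + l(-284, y)/(-510331)) = 1/((-432 + (-220)² - 24*(-220)) + 79/(-510331)) = 1/((-432 + 48400 + 5280) + 79*(-1/510331)) = 1/(53248 - 79/510331) = 1/(27174105009/510331) = 510331/27174105009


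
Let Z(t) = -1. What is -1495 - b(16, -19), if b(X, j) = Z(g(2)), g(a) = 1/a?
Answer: -1494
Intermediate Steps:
b(X, j) = -1
-1495 - b(16, -19) = -1495 - 1*(-1) = -1495 + 1 = -1494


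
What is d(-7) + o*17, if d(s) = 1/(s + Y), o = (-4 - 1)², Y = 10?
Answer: 1276/3 ≈ 425.33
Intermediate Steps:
o = 25 (o = (-5)² = 25)
d(s) = 1/(10 + s) (d(s) = 1/(s + 10) = 1/(10 + s))
d(-7) + o*17 = 1/(10 - 7) + 25*17 = 1/3 + 425 = ⅓ + 425 = 1276/3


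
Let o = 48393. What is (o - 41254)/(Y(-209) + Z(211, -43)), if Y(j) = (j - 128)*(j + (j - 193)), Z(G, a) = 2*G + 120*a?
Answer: 7139/201169 ≈ 0.035488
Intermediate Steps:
Y(j) = (-193 + 2*j)*(-128 + j) (Y(j) = (-128 + j)*(j + (-193 + j)) = (-128 + j)*(-193 + 2*j) = (-193 + 2*j)*(-128 + j))
(o - 41254)/(Y(-209) + Z(211, -43)) = (48393 - 41254)/((24704 - 449*(-209) + 2*(-209)²) + (2*211 + 120*(-43))) = 7139/((24704 + 93841 + 2*43681) + (422 - 5160)) = 7139/((24704 + 93841 + 87362) - 4738) = 7139/(205907 - 4738) = 7139/201169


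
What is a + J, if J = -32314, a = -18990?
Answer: -51304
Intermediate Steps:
a + J = -18990 - 32314 = -51304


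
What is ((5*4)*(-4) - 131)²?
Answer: 44521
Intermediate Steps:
((5*4)*(-4) - 131)² = (20*(-4) - 131)² = (-80 - 131)² = (-211)² = 44521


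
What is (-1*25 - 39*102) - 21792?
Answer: -25795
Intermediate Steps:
(-1*25 - 39*102) - 21792 = (-25 - 3978) - 21792 = -4003 - 21792 = -25795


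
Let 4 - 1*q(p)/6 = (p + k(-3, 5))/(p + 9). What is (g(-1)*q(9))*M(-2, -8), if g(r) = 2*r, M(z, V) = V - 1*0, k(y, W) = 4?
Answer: 944/3 ≈ 314.67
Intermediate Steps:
M(z, V) = V (M(z, V) = V + 0 = V)
q(p) = 24 - 6*(4 + p)/(9 + p) (q(p) = 24 - 6*(p + 4)/(p + 9) = 24 - 6*(4 + p)/(9 + p))
(g(-1)*q(9))*M(-2, -8) = ((2*(-1))*(6*(32 + 3*9)/(9 + 9)))*(-8) = -12*(32 + 27)/18*(-8) = -12*59/18*(-8) = -2*59/3*(-8) = -118/3*(-8) = 944/3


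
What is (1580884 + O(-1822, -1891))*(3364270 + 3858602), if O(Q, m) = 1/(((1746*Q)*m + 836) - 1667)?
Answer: 22896692346695074580200/2005223687 ≈ 1.1419e+13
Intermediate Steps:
O(Q, m) = 1/(-831 + 1746*Q*m) (O(Q, m) = 1/((1746*Q*m + 836) - 1667) = 1/((836 + 1746*Q*m) - 1667) = 1/(-831 + 1746*Q*m))
(1580884 + O(-1822, -1891))*(3364270 + 3858602) = (1580884 + 1/(3*(-277 + 582*(-1822)*(-1891))))*(3364270 + 3858602) = (1580884 + 1/(3*(-277 + 2005223964)))*7222872 = (1580884 + (⅓)/2005223687)*7222872 = (1580884 + (⅓)*(1/2005223687))*7222872 = (1580884 + 1/6015671061)*7222872 = (9510078129597925/6015671061)*7222872 = 22896692346695074580200/2005223687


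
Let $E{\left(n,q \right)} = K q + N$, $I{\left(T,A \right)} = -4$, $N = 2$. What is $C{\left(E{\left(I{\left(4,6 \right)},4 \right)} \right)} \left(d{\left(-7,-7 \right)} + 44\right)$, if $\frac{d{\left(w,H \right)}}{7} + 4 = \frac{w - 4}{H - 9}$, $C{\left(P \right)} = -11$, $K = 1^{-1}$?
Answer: $- \frac{3663}{16} \approx -228.94$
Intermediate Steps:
$K = 1$
$E{\left(n,q \right)} = 2 + q$ ($E{\left(n,q \right)} = 1 q + 2 = q + 2 = 2 + q$)
$d{\left(w,H \right)} = -28 + \frac{7 \left(-4 + w\right)}{-9 + H}$ ($d{\left(w,H \right)} = -28 + 7 \frac{w - 4}{H - 9} = -28 + 7 \frac{-4 + w}{-9 + H} = -28 + \frac{7 \left(-4 + w\right)}{-9 + H}$)
$C{\left(E{\left(I{\left(4,6 \right)},4 \right)} \right)} \left(d{\left(-7,-7 \right)} + 44\right) = - 11 \left(\frac{7 \left(32 - 7 - -28\right)}{-9 - 7} + 44\right) = - 11 \left(\frac{7 \left(32 - 7 + 28\right)}{-16} + 44\right) = - 11 \left(7 \left(- \frac{1}{16}\right) 53 + 44\right) = - 11 \left(- \frac{371}{16} + 44\right) = \left(-11\right) \frac{333}{16} = - \frac{3663}{16}$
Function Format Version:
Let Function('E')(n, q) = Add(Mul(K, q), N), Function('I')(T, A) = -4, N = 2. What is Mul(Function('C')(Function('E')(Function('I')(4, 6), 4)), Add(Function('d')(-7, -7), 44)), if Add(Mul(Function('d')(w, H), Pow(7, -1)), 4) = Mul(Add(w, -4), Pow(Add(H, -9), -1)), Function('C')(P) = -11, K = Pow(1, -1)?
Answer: Rational(-3663, 16) ≈ -228.94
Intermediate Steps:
K = 1
Function('E')(n, q) = Add(2, q) (Function('E')(n, q) = Add(Mul(1, q), 2) = Add(q, 2) = Add(2, q))
Function('d')(w, H) = Add(-28, Mul(7, Pow(Add(-9, H), -1), Add(-4, w))) (Function('d')(w, H) = Add(-28, Mul(7, Mul(Add(w, -4), Pow(Add(H, -9), -1)))) = Add(-28, Mul(7, Mul(Add(-4, w), Pow(Add(-9, H), -1)))) = Add(-28, Mul(7, Mul(Pow(Add(-9, H), -1), Add(-4, w)))) = Add(-28, Mul(7, Pow(Add(-9, H), -1), Add(-4, w))))
Mul(Function('C')(Function('E')(Function('I')(4, 6), 4)), Add(Function('d')(-7, -7), 44)) = Mul(-11, Add(Mul(7, Pow(Add(-9, -7), -1), Add(32, -7, Mul(-4, -7))), 44)) = Mul(-11, Add(Mul(7, Pow(-16, -1), Add(32, -7, 28)), 44)) = Mul(-11, Add(Mul(7, Rational(-1, 16), 53), 44)) = Mul(-11, Add(Rational(-371, 16), 44)) = Mul(-11, Rational(333, 16)) = Rational(-3663, 16)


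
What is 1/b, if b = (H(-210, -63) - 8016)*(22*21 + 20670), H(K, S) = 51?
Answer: -1/168316380 ≈ -5.9412e-9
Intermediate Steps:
b = -168316380 (b = (51 - 8016)*(22*21 + 20670) = -7965*(462 + 20670) = -7965*21132 = -168316380)
1/b = 1/(-168316380) = -1/168316380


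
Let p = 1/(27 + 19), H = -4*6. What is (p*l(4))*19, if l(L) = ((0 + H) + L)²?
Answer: 3800/23 ≈ 165.22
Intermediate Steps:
H = -24
l(L) = (-24 + L)² (l(L) = ((0 - 24) + L)² = (-24 + L)²)
p = 1/46 ≈ 0.021739
(p*l(4))*19 = ((-24 + 4)²/46)*19 = ((1/46)*(-20)²)*19 = ((1/46)*400)*19 = (200/23)*19 = 3800/23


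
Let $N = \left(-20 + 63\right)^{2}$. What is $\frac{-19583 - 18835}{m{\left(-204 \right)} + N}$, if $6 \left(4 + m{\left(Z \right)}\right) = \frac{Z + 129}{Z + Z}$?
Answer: $- \frac{31349088}{1505545} \approx -20.822$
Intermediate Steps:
$m{\left(Z \right)} = -4 + \frac{129 + Z}{12 Z}$ ($m{\left(Z \right)} = -4 + \frac{\left(Z + 129\right) \frac{1}{Z + Z}}{6} = -4 + \frac{\left(129 + Z\right) \frac{1}{2 Z}}{6} = -4 + \frac{\frac{1}{2} \frac{1}{Z} \left(129 + Z\right)}{6} = -4 + \frac{129 + Z}{12 Z}$)
$N = 1849$ ($N = 43^{2} = 1849$)
$\frac{-19583 - 18835}{m{\left(-204 \right)} + N} = \frac{-19583 - 18835}{\frac{129 - -9588}{12 \left(-204\right)} + 1849} = - \frac{38418}{\frac{1}{12} \left(- \frac{1}{204}\right) \left(129 + 9588\right) + 1849} = - \frac{38418}{\frac{1}{12} \left(- \frac{1}{204}\right) 9717 + 1849} = - \frac{38418}{- \frac{3239}{816} + 1849} = - \frac{38418}{\frac{1505545}{816}} = \left(-38418\right) \frac{816}{1505545} = - \frac{31349088}{1505545}$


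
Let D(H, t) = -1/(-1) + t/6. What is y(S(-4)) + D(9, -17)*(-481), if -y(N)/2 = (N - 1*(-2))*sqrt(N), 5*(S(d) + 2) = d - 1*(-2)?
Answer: 5291/6 + 8*I*sqrt(15)/25 ≈ 881.83 + 1.2394*I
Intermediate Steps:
D(H, t) = 1 + t/6 (D(H, t) = -1*(-1) + t*(1/6) = 1 + t/6)
S(d) = -8/5 + d/5 (S(d) = -2 + (d - 1*(-2))/5 = -2 + (d + 2)/5 = -2 + (2 + d)/5 = -2 + (2/5 + d/5) = -8/5 + d/5)
y(N) = -2*sqrt(N)*(2 + N) (y(N) = -2*(N - 1*(-2))*sqrt(N) = -2*(N + 2)*sqrt(N) = -2*(2 + N)*sqrt(N) = -2*sqrt(N)*(2 + N))
y(S(-4)) + D(9, -17)*(-481) = 2*sqrt(-8/5 + (1/5)*(-4))*(-2 - (-8/5 + (1/5)*(-4))) + (1 + (1/6)*(-17))*(-481) = 2*sqrt(-8/5 - 4/5)*(-2 - (-8/5 - 4/5)) + (1 - 17/6)*(-481) = 2*sqrt(-12/5)*(-2 - 1*(-12/5)) - 11/6*(-481) = 2*(2*I*sqrt(15)/5)*(-2 + 12/5) + 5291/6 = 2*(2*I*sqrt(15)/5)*(2/5) + 5291/6 = 8*I*sqrt(15)/25 + 5291/6 = 5291/6 + 8*I*sqrt(15)/25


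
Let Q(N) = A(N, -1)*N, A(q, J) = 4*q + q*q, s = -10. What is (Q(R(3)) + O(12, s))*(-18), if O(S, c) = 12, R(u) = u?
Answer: -1350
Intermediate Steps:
A(q, J) = q² + 4*q (A(q, J) = 4*q + q² = q² + 4*q)
Q(N) = N²*(4 + N) (Q(N) = (N*(4 + N))*N = N²*(4 + N))
(Q(R(3)) + O(12, s))*(-18) = (3²*(4 + 3) + 12)*(-18) = (9*7 + 12)*(-18) = (63 + 12)*(-18) = 75*(-18) = -1350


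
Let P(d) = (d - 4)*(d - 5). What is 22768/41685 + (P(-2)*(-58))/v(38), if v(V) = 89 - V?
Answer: -33461164/708645 ≈ -47.219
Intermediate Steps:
P(d) = (-5 + d)*(-4 + d) (P(d) = (-4 + d)*(-5 + d) = (-5 + d)*(-4 + d))
22768/41685 + (P(-2)*(-58))/v(38) = 22768/41685 + ((20 + (-2)² - 9*(-2))*(-58))/(89 - 1*38) = 22768*(1/41685) + ((20 + 4 + 18)*(-58))/(89 - 38) = 22768/41685 + (42*(-58))/51 = 22768/41685 - 2436*1/51 = 22768/41685 - 812/17 = -33461164/708645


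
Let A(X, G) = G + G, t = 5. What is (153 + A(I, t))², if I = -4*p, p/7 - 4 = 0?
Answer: 26569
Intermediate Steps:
p = 28 (p = 28 + 7*0 = 28 + 0 = 28)
I = -112 (I = -4*28 = -112)
A(X, G) = 2*G
(153 + A(I, t))² = (153 + 2*5)² = (153 + 10)² = 163² = 26569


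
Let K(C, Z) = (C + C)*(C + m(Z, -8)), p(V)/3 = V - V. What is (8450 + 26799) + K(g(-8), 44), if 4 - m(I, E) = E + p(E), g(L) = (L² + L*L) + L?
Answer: 66929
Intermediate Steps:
p(V) = 0 (p(V) = 3*(V - V) = 3*0 = 0)
g(L) = L + 2*L² (g(L) = (L² + L²) + L = 2*L² + L = L + 2*L²)
m(I, E) = 4 - E (m(I, E) = 4 - (E + 0) = 4 - E)
K(C, Z) = 2*C*(12 + C) (K(C, Z) = (C + C)*(C + (4 - 1*(-8))) = (2*C)*(C + (4 + 8)) = (2*C)*(C + 12) = (2*C)*(12 + C) = 2*C*(12 + C))
(8450 + 26799) + K(g(-8), 44) = (8450 + 26799) + 2*(-8*(1 + 2*(-8)))*(12 - 8*(1 + 2*(-8))) = 35249 + 2*(-8*(1 - 16))*(12 - 8*(1 - 16)) = 35249 + 2*(-8*(-15))*(12 - 8*(-15)) = 35249 + 2*120*(12 + 120) = 35249 + 2*120*132 = 35249 + 31680 = 66929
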